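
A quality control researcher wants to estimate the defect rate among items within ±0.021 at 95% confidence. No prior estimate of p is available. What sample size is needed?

Conservative approach: use p = 0.5 (maximizes p(1-p) = 0.25). n = z²(0.25)/E² = 1.96²×0.25/0.021² = 2177.8 → n = 2178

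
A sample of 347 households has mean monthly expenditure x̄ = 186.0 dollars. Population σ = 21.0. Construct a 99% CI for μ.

CI = x̄ ± z*(σ/√n) = 186.0 ± 2.576(21.0/√347) = 186.0 ± 2.9 = (183.1, 188.9)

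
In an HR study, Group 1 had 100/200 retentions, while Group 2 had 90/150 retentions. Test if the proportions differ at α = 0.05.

p̂₁ = 0.5, p̂₂ = 0.6, pooled p̂ = 0.543. z = -1.858. Critical: ±1.96. Fail to reject H₀.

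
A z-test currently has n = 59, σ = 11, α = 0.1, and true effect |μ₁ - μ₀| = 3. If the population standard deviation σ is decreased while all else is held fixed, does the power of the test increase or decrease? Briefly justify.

Power increases: a smaller σ shrinks the standard error σ/√n, moving the sampling distribution under H₁ further from the critical value.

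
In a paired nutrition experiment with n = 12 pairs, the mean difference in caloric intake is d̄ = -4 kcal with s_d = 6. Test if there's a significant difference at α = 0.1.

t = d̄/(s_d/√n) = -4/(6/√12) = -2.309. df = 11, critical t = ±1.796. Reject H₀.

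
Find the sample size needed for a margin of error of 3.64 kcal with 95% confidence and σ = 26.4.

n = (z*σ/E)² = (1.96×26.4/3.64)² = 202.1 → n = 203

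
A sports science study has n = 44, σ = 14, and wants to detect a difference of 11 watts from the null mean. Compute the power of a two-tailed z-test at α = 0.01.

SE = σ/√n = 14/√44 = 2.111. Non-centrality λ = d/SE = 11/2.111 = 5.212. Power ≈ Φ(λ - z_{α/2}) = Φ(5.212 - 2.576) = Φ(2.636) = 0.996.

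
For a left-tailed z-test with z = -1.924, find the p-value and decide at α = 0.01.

p = P(Z < -1.924) = Φ(-1.924) ≈ 0.0272. Since p ≥ 0.01, fail to reject H₀ (not significant) at α = 0.01.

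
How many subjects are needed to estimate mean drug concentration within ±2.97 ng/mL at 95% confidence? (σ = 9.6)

n = (z*σ/E)² = (1.96×9.6/2.97)² = 40.1 → n = 41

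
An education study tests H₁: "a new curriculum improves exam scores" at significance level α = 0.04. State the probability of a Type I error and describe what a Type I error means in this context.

P(Type I error) = α = 0.04. A Type I error is rejecting H₀ when H₀ is actually true (false positive) — here, concluding that a new curriculum improves exam scores when in fact this is not the case. Consequence: adopting a curriculum that gives no real benefit — disruption for nothing.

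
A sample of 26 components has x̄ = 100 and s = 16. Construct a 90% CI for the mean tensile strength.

CI = x̄ ± t*(s/√n) = 100 ± 1.708(16/√26) = (94.64, 105.36)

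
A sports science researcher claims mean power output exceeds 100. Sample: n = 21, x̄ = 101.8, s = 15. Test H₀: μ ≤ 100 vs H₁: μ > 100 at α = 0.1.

t = (101.8 - 100)/(15/√21) = 0.55, df = 20. Critical t = 1.325. Fail to reject H₀.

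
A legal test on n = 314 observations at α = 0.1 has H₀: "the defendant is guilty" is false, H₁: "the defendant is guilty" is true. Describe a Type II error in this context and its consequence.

Type II error: failing to reject H₀ when it is false — concluding that the defendant is guilty is not supported when in fact it is. Consequence: acquitting a guilty person.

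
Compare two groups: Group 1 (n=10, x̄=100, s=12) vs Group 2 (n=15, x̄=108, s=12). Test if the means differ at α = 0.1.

Pooled sp = 12.0. t = -1.633, df = 23. Critical t = ±1.714. Fail to reject H₀.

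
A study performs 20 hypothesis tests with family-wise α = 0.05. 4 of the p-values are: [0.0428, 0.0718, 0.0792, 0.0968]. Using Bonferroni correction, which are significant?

Bonferroni α = 0.05/20 = 0.0025. None of the given p-values are significant.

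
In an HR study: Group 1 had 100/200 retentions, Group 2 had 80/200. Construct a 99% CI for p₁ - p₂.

p̂₁ = 0.5, p̂₂ = 0.4. Difference = 0.1. CI = (-0.028, 0.228)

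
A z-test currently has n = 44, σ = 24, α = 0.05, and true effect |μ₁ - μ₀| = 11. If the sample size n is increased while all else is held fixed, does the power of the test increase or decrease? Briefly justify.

Power increases: a larger n shrinks the standard error σ/√n, moving the sampling distribution under H₁ further from the critical value.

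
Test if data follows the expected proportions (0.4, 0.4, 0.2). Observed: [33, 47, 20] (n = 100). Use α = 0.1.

Expected: [40.0, 40.0, 20.0]. χ² = 2.45. df = 2, critical = 4.605. Fail to reject H₀.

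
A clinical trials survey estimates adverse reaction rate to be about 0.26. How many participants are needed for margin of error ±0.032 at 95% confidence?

n = z²p(1-p)/E² = 1.96²×0.26×0.74/0.032² = 721.8 → n = 722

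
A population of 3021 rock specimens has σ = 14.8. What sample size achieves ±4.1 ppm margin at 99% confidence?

Without FPC: n₀ = (2.576×14.8/4.1)² = 86.466. With FPC: n = n₀N/(n₀+N-1) = 84.1 → n = 85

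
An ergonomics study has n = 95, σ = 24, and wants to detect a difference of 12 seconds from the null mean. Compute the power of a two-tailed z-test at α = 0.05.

SE = σ/√n = 24/√95 = 2.462. Non-centrality λ = d/SE = 12/2.462 = 4.873. Power ≈ Φ(λ - z_{α/2}) = Φ(4.873 - 1.96) = Φ(2.913) = 0.998.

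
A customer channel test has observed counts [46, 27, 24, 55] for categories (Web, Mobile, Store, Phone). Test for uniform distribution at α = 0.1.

Expected = 38 each. χ² = Σ(O-E)²/E = 17.632. df = 3, critical value = 6.251. Reject H₀.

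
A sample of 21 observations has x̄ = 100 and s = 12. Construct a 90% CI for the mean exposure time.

CI = x̄ ± t*(s/√n) = 100 ± 1.725(12/√21) = (95.48, 104.52)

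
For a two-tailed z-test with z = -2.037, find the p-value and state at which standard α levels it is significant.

p = 2·P(Z > |-2.037|) = 2·(1 - Φ(2.037)) ≈ 0.0417. Significant at α = 0.1; Significant at α = 0.05.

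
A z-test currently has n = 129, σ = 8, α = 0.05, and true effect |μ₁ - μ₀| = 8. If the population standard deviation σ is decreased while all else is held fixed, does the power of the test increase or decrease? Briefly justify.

Power increases: a smaller σ shrinks the standard error σ/√n, moving the sampling distribution under H₁ further from the critical value.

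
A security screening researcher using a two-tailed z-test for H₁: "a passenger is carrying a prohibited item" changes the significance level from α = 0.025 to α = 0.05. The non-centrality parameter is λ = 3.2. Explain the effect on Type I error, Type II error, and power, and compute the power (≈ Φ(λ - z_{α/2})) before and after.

Increasing α from 0.025 to 0.05:
• Type I error rate increases (α is the Type I rate by definition).
• Critical value moves from z_{α/2} = 2.241 to 1.96, so power = Φ(λ - z_{α/2}) goes from Φ(3.2 - 2.241) = 0.831 to Φ(3.2 - 1.96) = 0.893.
• Type II error rate β = 1 - power therefore decreases (0.169 → 0.107).
Appropriate when false negatives are costly — here, letting a prohibited item through — security breach.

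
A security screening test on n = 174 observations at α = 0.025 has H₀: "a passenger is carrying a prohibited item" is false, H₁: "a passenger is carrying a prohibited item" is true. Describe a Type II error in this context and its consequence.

Type II error: failing to reject H₀ when it is false — concluding that a passenger is carrying a prohibited item is not supported when in fact it is. Consequence: letting a prohibited item through — security breach.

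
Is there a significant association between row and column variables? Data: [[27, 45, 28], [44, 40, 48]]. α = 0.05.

χ² = 5.315. df = 2, critical = 5.991. Fail to reject H₀. No evidence of dependence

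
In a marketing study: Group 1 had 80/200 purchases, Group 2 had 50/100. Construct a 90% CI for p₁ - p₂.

p̂₁ = 0.4, p̂₂ = 0.5. Difference = -0.1. CI = (-0.2, 0.0)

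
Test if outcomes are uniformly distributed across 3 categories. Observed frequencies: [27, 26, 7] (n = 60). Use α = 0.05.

Expected = 20 each. χ² = Σ(O-E)²/E = 12.7. df = 2, critical value = 5.991. Reject H₀.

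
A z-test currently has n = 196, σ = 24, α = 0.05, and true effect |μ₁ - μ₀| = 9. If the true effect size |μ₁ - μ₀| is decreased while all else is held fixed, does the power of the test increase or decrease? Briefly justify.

Power decreases: a smaller true effect decreases the non-centrality λ = |μ₁ - μ₀|/(σ/√n).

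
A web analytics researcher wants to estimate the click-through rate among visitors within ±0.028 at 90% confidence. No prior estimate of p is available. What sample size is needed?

Conservative approach: use p = 0.5 (maximizes p(1-p) = 0.25). n = z²(0.25)/E² = 1.645²×0.25/0.028² = 862.9 → n = 863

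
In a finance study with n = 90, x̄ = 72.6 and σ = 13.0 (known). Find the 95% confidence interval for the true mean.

CI = x̄ ± z*(σ/√n) = 72.6 ± 1.96(13.0/√90) = 72.6 ± 2.69 = (69.91, 75.29)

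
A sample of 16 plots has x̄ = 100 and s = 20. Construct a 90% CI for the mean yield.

CI = x̄ ± t*(s/√n) = 100 ± 1.753(20/√16) = (91.23, 108.77)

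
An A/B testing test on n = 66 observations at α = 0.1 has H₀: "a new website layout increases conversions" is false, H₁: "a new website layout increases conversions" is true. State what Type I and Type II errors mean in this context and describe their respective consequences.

Type I (false positive): concluding that a new website layout increases conversions when it is not — rolling out a layout that doesn't actually help — wasted engineering effort. Type II (false negative): failing to conclude that a new website layout increases conversions when it is — discarding a layout that would have improved conversions — lost revenue. Which is costlier depends on domain priorities and is a judgement call rather than a statistical fact.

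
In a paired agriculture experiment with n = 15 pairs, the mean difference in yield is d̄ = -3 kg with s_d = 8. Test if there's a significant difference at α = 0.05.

t = d̄/(s_d/√n) = -3/(8/√15) = -1.452. df = 14, critical t = ±2.145. Fail to reject H₀.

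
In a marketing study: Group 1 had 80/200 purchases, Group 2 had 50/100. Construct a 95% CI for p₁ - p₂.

p̂₁ = 0.4, p̂₂ = 0.5. Difference = -0.1. CI = (-0.219, 0.019)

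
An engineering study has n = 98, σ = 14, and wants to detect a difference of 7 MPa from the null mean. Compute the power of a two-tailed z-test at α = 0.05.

SE = σ/√n = 14/√98 = 1.414. Non-centrality λ = d/SE = 7/1.414 = 4.95. Power ≈ Φ(λ - z_{α/2}) = Φ(4.95 - 1.96) = Φ(2.99) = 0.999.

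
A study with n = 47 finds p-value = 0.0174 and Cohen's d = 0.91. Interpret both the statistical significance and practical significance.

Statistically significant (p = 0.0174 < 0.05). Cohen's d = 0.91 indicates a large effect size. Both statistical and practical significance should be considered.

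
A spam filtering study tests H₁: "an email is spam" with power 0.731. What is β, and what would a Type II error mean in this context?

β = 1 - power = 1 - 0.731 = 0.269. A Type II error is failing to reject H₀ when H₀ is false (false negative) — here, failing to conclude that an email is spam when in fact it is true. Consequence: a spam email lands in the inbox.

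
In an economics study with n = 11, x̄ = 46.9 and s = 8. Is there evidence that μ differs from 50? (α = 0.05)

t = (x̄ - μ₀)/(s/√n) = (46.9 - 50)/(8/√11) = -1.285. df = 10, critical t = ±2.228. Fail to reject H₀.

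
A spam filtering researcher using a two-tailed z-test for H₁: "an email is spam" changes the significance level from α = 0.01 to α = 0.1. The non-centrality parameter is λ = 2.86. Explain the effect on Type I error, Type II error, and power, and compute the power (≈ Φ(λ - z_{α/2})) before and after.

Increasing α from 0.01 to 0.1:
• Type I error rate increases (α is the Type I rate by definition).
• Critical value moves from z_{α/2} = 2.576 to 1.645, so power = Φ(λ - z_{α/2}) goes from Φ(2.86 - 2.576) = 0.612 to Φ(2.86 - 1.645) = 0.888.
• Type II error rate β = 1 - power therefore decreases (0.388 → 0.112).
Appropriate when false negatives are costly — here, a spam email lands in the inbox.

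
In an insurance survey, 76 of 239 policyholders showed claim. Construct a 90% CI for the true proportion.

p̂ = 0.318. CI = p̂ ± z*√(p̂(1-p̂)/n) = (0.268, 0.368)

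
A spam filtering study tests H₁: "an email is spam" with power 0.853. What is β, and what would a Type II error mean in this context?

β = 1 - power = 1 - 0.853 = 0.147. A Type II error is failing to reject H₀ when H₀ is false (false negative) — here, failing to conclude that an email is spam when in fact it is true. Consequence: a spam email lands in the inbox.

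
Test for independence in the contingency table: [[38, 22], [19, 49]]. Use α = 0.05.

χ² = 16.164. df = 1, critical = 3.841. Reject H₀. Variables are dependent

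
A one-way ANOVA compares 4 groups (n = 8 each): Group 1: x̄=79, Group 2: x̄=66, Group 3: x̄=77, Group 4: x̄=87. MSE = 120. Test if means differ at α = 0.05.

Grand mean = 77.25. SS_between = 1798.0, MS_between = 599.33. F = 4.994, F_crit ≈ 2.947. Reject H₀.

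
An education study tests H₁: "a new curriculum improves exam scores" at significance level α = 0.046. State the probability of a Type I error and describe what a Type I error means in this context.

P(Type I error) = α = 0.046. A Type I error is rejecting H₀ when H₀ is actually true (false positive) — here, concluding that a new curriculum improves exam scores when in fact this is not the case. Consequence: adopting a curriculum that gives no real benefit — disruption for nothing.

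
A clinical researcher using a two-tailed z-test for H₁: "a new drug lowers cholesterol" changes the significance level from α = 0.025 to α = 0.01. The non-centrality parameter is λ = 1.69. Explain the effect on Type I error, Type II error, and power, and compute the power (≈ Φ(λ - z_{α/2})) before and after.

Decreasing α from 0.025 to 0.01:
• Type I error rate decreases (α is the Type I rate by definition).
• Critical value moves from z_{α/2} = 2.241 to 2.576, so power = Φ(λ - z_{α/2}) goes from Φ(1.69 - 2.241) = 0.291 to Φ(1.69 - 2.576) = 0.188.
• Type II error rate β = 1 - power therefore increases (0.709 → 0.812).
Appropriate when false positives are costly — here, approving an ineffective drug — patients take a useless medication and may skip effective alternatives.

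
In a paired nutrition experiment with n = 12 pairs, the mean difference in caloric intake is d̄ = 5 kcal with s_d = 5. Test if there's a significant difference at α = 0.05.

t = d̄/(s_d/√n) = 5/(5/√12) = 3.464. df = 11, critical t = ±2.201. Reject H₀.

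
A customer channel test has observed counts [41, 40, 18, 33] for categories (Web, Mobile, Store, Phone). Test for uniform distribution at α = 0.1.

Expected = 33 each. χ² = Σ(O-E)²/E = 10.242. df = 3, critical value = 6.251. Reject H₀.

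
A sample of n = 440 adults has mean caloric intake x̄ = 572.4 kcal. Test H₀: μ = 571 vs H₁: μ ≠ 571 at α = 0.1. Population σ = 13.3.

z = (x̄ - μ₀)/(σ/√n) = (572.4 - 571)/(13.3/√440) = 2.208. Critical value: ±1.645. Since |2.208| > 1.645, Reject H₀.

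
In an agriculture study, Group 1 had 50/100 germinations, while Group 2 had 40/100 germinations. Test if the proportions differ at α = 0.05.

p̂₁ = 0.5, p̂₂ = 0.4, pooled p̂ = 0.45. z = 1.421. Critical: ±1.96. Fail to reject H₀.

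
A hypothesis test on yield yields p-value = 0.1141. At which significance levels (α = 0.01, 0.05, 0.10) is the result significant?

p = 0.1141. Not significant at any of the given levels.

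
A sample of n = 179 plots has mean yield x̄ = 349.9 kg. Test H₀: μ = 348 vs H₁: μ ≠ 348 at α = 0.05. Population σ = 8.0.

z = (x̄ - μ₀)/(σ/√n) = (349.9 - 348)/(8.0/√179) = 3.178. Critical value: ±1.96. Since |3.178| > 1.96, Reject H₀.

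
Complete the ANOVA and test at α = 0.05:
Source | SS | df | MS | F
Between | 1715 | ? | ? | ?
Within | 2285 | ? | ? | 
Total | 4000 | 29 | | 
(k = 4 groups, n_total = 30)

df_between = 3, df_within = 26. MS_between = 571.67, MS_within = 87.88. F = 6.505, F_crit ≈ 2.975. Reject H₀.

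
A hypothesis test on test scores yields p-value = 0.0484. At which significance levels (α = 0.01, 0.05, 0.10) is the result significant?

p = 0.0484. Significant at: α = 0.05, 0.1.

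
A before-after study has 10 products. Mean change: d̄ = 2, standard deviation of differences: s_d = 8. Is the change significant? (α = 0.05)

t = d̄/(s_d/√n) = 2/(8/√10) = 0.791. df = 9, critical t = ±2.262. Fail to reject H₀.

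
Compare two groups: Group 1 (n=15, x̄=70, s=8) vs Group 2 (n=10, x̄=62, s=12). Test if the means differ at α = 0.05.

Pooled sp = 9.76. t = 2.007, df = 23. Critical t = ±2.069. Fail to reject H₀.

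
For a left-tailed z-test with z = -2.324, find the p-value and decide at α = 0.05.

p = P(Z < -2.324) = Φ(-2.324) ≈ 0.0101. Since p < 0.05, reject H₀ (significant) at α = 0.05.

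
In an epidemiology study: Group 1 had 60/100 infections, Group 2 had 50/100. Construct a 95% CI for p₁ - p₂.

p̂₁ = 0.6, p̂₂ = 0.5. Difference = 0.1. CI = (-0.037, 0.237)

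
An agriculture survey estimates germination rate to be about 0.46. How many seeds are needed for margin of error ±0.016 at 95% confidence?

n = z²p(1-p)/E² = 1.96²×0.46×0.54/0.016² = 3727.6 → n = 3728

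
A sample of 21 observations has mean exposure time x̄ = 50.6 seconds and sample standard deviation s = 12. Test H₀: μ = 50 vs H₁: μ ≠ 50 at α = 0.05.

t = (x̄ - μ₀)/(s/√n) = (50.6 - 50)/(12/√21) = 0.229. df = 20, critical t = ±2.086. Fail to reject H₀.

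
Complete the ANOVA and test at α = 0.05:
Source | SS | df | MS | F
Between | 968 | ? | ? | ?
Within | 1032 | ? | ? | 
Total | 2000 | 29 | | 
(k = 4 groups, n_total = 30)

df_between = 3, df_within = 26. MS_between = 322.67, MS_within = 39.69. F = 8.129, F_crit ≈ 2.975. Reject H₀.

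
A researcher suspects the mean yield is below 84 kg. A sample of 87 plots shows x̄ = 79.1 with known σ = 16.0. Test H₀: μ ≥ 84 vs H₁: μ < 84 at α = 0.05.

z = -2.857. Critical value: -1.645. Reject H₀.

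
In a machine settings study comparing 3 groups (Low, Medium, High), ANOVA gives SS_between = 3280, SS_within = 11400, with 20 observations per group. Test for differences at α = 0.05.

df_between = 2, df_within = 57. F = MS_between/MS_within = 1640.0/200.0 = 8.2. F_crit ≈ 3.159. Reject H₀. At least one mean differs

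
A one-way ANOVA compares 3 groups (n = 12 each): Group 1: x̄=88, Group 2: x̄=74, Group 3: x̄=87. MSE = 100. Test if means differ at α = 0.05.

Grand mean = 83.0. SS_between = 1464.0, MS_between = 732.0. F = 7.32, F_crit ≈ 3.285. Reject H₀.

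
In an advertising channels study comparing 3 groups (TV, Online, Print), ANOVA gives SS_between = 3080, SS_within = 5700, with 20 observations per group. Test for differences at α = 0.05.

df_between = 2, df_within = 57. F = MS_between/MS_within = 1540.0/100.0 = 15.4. F_crit ≈ 3.159. Reject H₀. At least one mean differs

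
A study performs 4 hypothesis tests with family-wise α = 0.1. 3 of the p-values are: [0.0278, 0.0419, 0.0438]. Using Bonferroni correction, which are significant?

Bonferroni α = 0.1/4 = 0.025. None of the given p-values are significant.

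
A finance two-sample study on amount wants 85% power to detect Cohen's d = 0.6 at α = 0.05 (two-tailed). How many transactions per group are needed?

z_{α/2} = 1.96, z_β = Φ⁻¹(0.85) = 1.036. For medium effect (d = 0.6): n per group = 2(z_{α/2} + z_β)²/d² = 2(1.96 + 1.036)²/0.6² = 49.9 → 50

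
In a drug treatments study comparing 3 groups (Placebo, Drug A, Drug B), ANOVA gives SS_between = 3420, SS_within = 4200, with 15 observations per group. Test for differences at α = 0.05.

df_between = 2, df_within = 42. F = MS_between/MS_within = 1710.0/100.0 = 17.1. F_crit ≈ 3.22. Reject H₀. At least one mean differs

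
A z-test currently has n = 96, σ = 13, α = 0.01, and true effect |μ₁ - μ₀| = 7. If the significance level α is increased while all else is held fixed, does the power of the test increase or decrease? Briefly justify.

Power increases: a larger α lowers the critical value, so more of the H₁ sampling distribution falls in the rejection region.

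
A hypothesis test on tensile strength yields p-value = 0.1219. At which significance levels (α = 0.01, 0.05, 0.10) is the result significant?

p = 0.1219. Not significant at any of the given levels.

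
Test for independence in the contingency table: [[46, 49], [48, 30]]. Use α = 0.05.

χ² = 2.97. df = 1, critical = 3.841. Fail to reject H₀. No evidence of dependence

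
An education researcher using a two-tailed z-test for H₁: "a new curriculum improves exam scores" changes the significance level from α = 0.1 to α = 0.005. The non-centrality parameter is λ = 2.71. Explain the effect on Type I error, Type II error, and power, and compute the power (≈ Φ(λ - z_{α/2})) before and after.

Decreasing α from 0.1 to 0.005:
• Type I error rate decreases (α is the Type I rate by definition).
• Critical value moves from z_{α/2} = 1.645 to 2.807, so power = Φ(λ - z_{α/2}) goes from Φ(2.71 - 1.645) = 0.857 to Φ(2.71 - 2.807) = 0.461.
• Type II error rate β = 1 - power therefore increases (0.143 → 0.539).
Appropriate when false positives are costly — here, adopting a curriculum that gives no real benefit — disruption for nothing.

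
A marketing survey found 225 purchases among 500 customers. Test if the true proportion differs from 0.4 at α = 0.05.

p̂ = 0.45, p₀ = 0.4. z = (p̂ - p₀)/√(p₀(1-p₀)/n) = 2.282. Critical: ±1.96. Reject H₀.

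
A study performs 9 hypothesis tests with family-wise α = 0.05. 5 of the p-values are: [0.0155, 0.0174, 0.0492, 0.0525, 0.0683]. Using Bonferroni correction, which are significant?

Bonferroni α = 0.05/9 = 0.00556. None of the given p-values are significant.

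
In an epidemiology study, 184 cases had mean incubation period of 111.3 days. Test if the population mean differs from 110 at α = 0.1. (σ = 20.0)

z = (x̄ - μ₀)/(σ/√n) = (111.3 - 110)/(20.0/√184) = 0.882. Critical value: ±1.645. Since |0.882| ≤ 1.645, Fail to reject H₀.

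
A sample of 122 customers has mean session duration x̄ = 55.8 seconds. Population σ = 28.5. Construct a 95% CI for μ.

CI = x̄ ± z*(σ/√n) = 55.8 ± 1.96(28.5/√122) = 55.8 ± 5.06 = (50.74, 60.86)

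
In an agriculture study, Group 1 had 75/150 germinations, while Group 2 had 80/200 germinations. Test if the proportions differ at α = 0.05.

p̂₁ = 0.5, p̂₂ = 0.4, pooled p̂ = 0.443. z = 1.864. Critical: ±1.96. Fail to reject H₀.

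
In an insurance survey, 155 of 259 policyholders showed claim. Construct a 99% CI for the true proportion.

p̂ = 0.598. CI = p̂ ± z*√(p̂(1-p̂)/n) = (0.52, 0.677)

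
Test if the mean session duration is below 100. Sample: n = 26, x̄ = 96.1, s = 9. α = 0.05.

t = (96.1 - 100)/(9/√26) = -2.21, df = 25. Critical t = -1.708. Reject H₀.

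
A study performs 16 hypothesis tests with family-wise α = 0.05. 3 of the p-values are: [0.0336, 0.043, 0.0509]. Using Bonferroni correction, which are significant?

Bonferroni α = 0.05/16 = 0.00313. None of the given p-values are significant.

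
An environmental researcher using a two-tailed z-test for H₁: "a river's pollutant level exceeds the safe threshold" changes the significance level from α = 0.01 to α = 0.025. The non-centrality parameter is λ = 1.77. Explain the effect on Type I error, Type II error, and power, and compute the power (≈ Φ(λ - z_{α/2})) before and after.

Increasing α from 0.01 to 0.025:
• Type I error rate increases (α is the Type I rate by definition).
• Critical value moves from z_{α/2} = 2.576 to 2.241, so power = Φ(λ - z_{α/2}) goes from Φ(1.77 - 2.576) = 0.21 to Φ(1.77 - 2.241) = 0.319.
• Type II error rate β = 1 - power therefore decreases (0.79 → 0.681).
Appropriate when false negatives are costly — here, allowing unsafe pollution to continue.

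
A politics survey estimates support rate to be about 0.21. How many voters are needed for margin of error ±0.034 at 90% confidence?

n = z²p(1-p)/E² = 1.645²×0.21×0.79/0.034² = 388.3 → n = 389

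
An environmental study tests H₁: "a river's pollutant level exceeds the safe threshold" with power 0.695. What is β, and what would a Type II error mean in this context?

β = 1 - power = 1 - 0.695 = 0.305. A Type II error is failing to reject H₀ when H₀ is false (false negative) — here, failing to conclude that a river's pollutant level exceeds the safe threshold when in fact it is true. Consequence: allowing unsafe pollution to continue.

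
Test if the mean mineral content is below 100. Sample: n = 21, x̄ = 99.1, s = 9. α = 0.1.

t = (99.1 - 100)/(9/√21) = -0.458, df = 20. Critical t = -1.325. Fail to reject H₀.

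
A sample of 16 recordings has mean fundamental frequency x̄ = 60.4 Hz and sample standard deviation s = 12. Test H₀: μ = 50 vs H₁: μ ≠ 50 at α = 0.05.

t = (x̄ - μ₀)/(s/√n) = (60.4 - 50)/(12/√16) = 3.467. df = 15, critical t = ±2.131. Reject H₀.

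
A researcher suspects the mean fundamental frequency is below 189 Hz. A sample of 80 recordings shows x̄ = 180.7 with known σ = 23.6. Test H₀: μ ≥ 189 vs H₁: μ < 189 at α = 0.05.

z = -3.146. Critical value: -1.645. Reject H₀.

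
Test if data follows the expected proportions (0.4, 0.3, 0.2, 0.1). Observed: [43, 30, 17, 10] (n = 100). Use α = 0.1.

Expected: [40.0, 30.0, 20.0, 10.0]. χ² = 0.675. df = 3, critical = 6.251. Fail to reject H₀.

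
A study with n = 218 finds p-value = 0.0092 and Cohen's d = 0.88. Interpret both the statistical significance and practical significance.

Statistically significant (p = 0.0092 < 0.05). Cohen's d = 0.88 indicates a large effect size. Both statistical and practical significance should be considered.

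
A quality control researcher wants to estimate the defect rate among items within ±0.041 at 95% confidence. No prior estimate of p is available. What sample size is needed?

Conservative approach: use p = 0.5 (maximizes p(1-p) = 0.25). n = z²(0.25)/E² = 1.96²×0.25/0.041² = 571.3 → n = 572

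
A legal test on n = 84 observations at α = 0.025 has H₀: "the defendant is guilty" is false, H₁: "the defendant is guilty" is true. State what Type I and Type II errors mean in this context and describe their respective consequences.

Type I (false positive): concluding that the defendant is guilty when it is not — convicting an innocent person. Type II (false negative): failing to conclude that the defendant is guilty when it is — acquitting a guilty person. Which is costlier depends on domain priorities and is a judgement call rather than a statistical fact.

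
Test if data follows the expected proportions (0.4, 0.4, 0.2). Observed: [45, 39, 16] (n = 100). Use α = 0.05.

Expected: [40.0, 40.0, 20.0]. χ² = 1.45. df = 2, critical = 5.991. Fail to reject H₀.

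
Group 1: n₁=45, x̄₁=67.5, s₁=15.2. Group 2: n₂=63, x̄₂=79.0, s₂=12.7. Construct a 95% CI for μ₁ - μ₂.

Difference = -11.5. SE = √(15.2²/45 + 12.7²/63) = 2.774. CI = (-16.94, -6.06)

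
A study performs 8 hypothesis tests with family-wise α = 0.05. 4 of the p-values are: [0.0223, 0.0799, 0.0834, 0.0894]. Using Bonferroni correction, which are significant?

Bonferroni α = 0.05/8 = 0.00625. None of the given p-values are significant.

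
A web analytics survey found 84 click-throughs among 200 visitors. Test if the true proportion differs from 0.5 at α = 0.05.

p̂ = 0.42, p₀ = 0.5. z = (p̂ - p₀)/√(p₀(1-p₀)/n) = -2.263. Critical: ±1.96. Reject H₀.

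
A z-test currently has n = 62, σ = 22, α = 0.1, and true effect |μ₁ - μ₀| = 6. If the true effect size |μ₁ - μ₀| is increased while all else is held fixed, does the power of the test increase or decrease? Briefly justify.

Power increases: a larger true effect increases the non-centrality λ = |μ₁ - μ₀|/(σ/√n).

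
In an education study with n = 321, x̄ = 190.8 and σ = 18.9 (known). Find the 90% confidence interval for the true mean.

CI = x̄ ± z*(σ/√n) = 190.8 ± 1.645(18.9/√321) = 190.8 ± 1.74 = (189.06, 192.54)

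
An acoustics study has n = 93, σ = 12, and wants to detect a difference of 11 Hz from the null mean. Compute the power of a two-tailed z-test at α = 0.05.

SE = σ/√n = 12/√93 = 1.244. Non-centrality λ = d/SE = 11/1.244 = 8.84. Power ≈ Φ(λ - z_{α/2}) = Φ(8.84 - 1.96) = Φ(6.88) = 1.0.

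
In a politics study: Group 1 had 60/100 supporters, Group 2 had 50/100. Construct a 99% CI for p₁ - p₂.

p̂₁ = 0.6, p̂₂ = 0.5. Difference = 0.1. CI = (-0.08, 0.28)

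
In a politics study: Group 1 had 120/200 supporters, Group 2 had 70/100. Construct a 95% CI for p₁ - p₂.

p̂₁ = 0.6, p̂₂ = 0.7. Difference = -0.1. CI = (-0.213, 0.013)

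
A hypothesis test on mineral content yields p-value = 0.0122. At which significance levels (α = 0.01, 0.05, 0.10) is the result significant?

p = 0.0122. Significant at: α = 0.05, 0.1.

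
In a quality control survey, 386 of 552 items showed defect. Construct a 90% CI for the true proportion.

p̂ = 0.699. CI = p̂ ± z*√(p̂(1-p̂)/n) = (0.667, 0.731)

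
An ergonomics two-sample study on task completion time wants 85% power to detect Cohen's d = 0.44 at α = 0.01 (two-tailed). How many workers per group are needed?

z_{α/2} = 2.576, z_β = Φ⁻¹(0.85) = 1.036. For small effect (d = 0.44): n per group = 2(z_{α/2} + z_β)²/d² = 2(2.576 + 1.036)²/0.44² = 134.8 → 135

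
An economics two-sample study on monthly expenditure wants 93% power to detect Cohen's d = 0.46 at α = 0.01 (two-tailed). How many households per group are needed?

z_{α/2} = 2.576, z_β = Φ⁻¹(0.93) = 1.476. For small effect (d = 0.46): n per group = 2(z_{α/2} + z_β)²/d² = 2(2.576 + 1.476)²/0.46² = 155.2 → 156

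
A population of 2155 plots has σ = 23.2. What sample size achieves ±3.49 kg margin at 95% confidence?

Without FPC: n₀ = (1.96×23.2/3.49)² = 169.761. With FPC: n = n₀N/(n₀+N-1) = 157.4 → n = 158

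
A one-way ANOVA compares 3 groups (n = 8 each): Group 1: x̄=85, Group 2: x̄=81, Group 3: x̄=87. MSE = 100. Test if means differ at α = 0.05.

Grand mean = 84.33. SS_between = 149.33, MS_between = 74.67. F = 0.747, F_crit ≈ 3.467. Fail to reject H₀.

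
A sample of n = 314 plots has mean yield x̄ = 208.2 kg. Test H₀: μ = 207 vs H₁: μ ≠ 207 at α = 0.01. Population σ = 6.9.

z = (x̄ - μ₀)/(σ/√n) = (208.2 - 207)/(6.9/√314) = 3.082. Critical value: ±2.576. Since |3.082| > 2.576, Reject H₀.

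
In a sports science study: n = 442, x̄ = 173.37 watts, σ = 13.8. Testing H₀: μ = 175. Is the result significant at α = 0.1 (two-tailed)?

z = (173.37 - 175)/(13.8/√442) = -2.483. Since |z| > 1.645, significant at α = 0.1.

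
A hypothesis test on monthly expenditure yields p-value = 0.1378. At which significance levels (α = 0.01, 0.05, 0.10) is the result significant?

p = 0.1378. Not significant at any of the given levels.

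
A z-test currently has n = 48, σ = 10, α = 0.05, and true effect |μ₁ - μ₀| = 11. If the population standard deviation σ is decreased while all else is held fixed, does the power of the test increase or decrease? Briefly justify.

Power increases: a smaller σ shrinks the standard error σ/√n, moving the sampling distribution under H₁ further from the critical value.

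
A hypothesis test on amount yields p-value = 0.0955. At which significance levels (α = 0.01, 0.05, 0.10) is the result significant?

p = 0.0955. Significant at: α = 0.1.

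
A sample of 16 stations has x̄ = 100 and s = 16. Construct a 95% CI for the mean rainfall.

CI = x̄ ± t*(s/√n) = 100 ± 2.131(16/√16) = (91.48, 108.52)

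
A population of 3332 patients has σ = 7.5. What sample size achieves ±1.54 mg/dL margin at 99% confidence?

Without FPC: n₀ = (2.576×7.5/1.54)² = 157.388. With FPC: n = n₀N/(n₀+N-1) = 150.3 → n = 151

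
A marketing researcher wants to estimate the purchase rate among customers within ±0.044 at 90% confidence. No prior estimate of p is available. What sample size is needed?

Conservative approach: use p = 0.5 (maximizes p(1-p) = 0.25). n = z²(0.25)/E² = 1.645²×0.25/0.044² = 349.4 → n = 350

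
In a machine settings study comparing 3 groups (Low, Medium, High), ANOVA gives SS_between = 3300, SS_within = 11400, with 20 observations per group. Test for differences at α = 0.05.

df_between = 2, df_within = 57. F = MS_between/MS_within = 1650.0/200.0 = 8.25. F_crit ≈ 3.159. Reject H₀. At least one mean differs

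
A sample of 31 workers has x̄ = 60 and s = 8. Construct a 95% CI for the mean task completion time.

CI = x̄ ± t*(s/√n) = 60 ± 2.042(8/√31) = (57.07, 62.93)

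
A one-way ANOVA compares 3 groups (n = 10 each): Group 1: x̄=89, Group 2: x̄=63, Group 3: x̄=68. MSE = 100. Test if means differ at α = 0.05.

Grand mean = 73.33. SS_between = 3806.67, MS_between = 1903.33. F = 19.033, F_crit ≈ 3.354. Reject H₀.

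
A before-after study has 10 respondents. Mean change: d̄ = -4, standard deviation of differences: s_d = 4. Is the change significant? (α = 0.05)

t = d̄/(s_d/√n) = -4/(4/√10) = -3.162. df = 9, critical t = ±2.262. Reject H₀.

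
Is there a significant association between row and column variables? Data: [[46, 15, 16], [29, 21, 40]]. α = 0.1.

χ² = 14.213. df = 2, critical = 4.605. Reject H₀. Variables are dependent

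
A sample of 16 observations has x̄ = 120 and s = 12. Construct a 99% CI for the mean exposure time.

CI = x̄ ± t*(s/√n) = 120 ± 2.947(12/√16) = (111.16, 128.84)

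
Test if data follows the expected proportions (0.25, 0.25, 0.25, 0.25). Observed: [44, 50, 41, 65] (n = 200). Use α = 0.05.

Expected: [50.0, 50.0, 50.0, 50.0]. χ² = 6.84. df = 3, critical = 7.815. Fail to reject H₀.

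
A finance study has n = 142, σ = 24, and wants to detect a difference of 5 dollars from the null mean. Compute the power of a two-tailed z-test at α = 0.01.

SE = σ/√n = 24/√142 = 2.014. Non-centrality λ = d/SE = 5/2.014 = 2.483. Power ≈ Φ(λ - z_{α/2}) = Φ(2.483 - 2.576) = Φ(-0.093) = 0.463.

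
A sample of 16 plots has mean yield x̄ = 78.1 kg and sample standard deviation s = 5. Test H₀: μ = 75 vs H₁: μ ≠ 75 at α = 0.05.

t = (x̄ - μ₀)/(s/√n) = (78.1 - 75)/(5/√16) = 2.48. df = 15, critical t = ±2.131. Reject H₀.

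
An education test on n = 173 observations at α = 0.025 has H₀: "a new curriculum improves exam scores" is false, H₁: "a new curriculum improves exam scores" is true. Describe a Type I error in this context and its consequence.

Type I error: rejecting H₀ when it is true — concluding that a new curriculum improves exam scores when in fact it is not. Consequence: adopting a curriculum that gives no real benefit — disruption for nothing.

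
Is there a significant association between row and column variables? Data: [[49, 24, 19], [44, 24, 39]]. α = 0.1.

χ² = 6.069. df = 2, critical = 4.605. Reject H₀. Variables are dependent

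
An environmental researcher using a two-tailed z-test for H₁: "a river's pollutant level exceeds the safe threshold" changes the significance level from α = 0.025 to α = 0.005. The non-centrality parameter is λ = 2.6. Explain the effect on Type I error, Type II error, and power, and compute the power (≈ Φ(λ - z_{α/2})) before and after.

Decreasing α from 0.025 to 0.005:
• Type I error rate decreases (α is the Type I rate by definition).
• Critical value moves from z_{α/2} = 2.241 to 2.807, so power = Φ(λ - z_{α/2}) goes from Φ(2.6 - 2.241) = 0.64 to Φ(2.6 - 2.807) = 0.418.
• Type II error rate β = 1 - power therefore increases (0.36 → 0.582).
Appropriate when false positives are costly — here, shutting down a compliant factory unnecessarily.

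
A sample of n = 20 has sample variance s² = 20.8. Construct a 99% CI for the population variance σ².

df = 19. χ²_{0.005} = 38.582, χ²_{0.995} = 6.844. CI for σ² = ((n-1)s²/χ²_{α/2}, (n-1)s²/χ²_{1-α/2}) = (19·20.8/38.582, 19·20.8/6.844) = (10.24, 57.74)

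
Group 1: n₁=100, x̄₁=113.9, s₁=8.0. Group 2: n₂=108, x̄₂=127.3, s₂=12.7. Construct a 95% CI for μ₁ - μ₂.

Difference = -13.4. SE = √(8.0²/100 + 12.7²/108) = 1.461. CI = (-16.26, -10.54)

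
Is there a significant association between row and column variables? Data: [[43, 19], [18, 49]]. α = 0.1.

χ² = 23.322. df = 1, critical = 2.706. Reject H₀. Variables are dependent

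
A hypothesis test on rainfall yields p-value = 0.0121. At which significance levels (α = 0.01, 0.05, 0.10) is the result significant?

p = 0.0121. Significant at: α = 0.05, 0.1.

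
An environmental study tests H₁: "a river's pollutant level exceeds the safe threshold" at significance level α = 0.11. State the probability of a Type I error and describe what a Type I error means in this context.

P(Type I error) = α = 0.11. A Type I error is rejecting H₀ when H₀ is actually true (false positive) — here, concluding that a river's pollutant level exceeds the safe threshold when in fact this is not the case. Consequence: shutting down a compliant factory unnecessarily.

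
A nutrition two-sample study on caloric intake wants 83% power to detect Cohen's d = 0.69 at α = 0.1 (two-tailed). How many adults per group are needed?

z_{α/2} = 1.645, z_β = Φ⁻¹(0.83) = 0.954. For medium effect (d = 0.69): n per group = 2(z_{α/2} + z_β)²/d² = 2(1.645 + 0.954)²/0.69² = 28.4 → 29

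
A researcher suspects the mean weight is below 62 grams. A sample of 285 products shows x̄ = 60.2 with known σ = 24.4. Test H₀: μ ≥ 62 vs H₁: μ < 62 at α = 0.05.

z = -1.245. Critical value: -1.645. Fail to reject H₀.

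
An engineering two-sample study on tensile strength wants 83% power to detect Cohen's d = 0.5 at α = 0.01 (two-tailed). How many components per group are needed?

z_{α/2} = 2.576, z_β = Φ⁻¹(0.83) = 0.954. For medium effect (d = 0.5): n per group = 2(z_{α/2} + z_β)²/d² = 2(2.576 + 0.954)²/0.5² = 99.7 → 100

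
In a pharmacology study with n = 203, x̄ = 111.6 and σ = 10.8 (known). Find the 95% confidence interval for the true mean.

CI = x̄ ± z*(σ/√n) = 111.6 ± 1.96(10.8/√203) = 111.6 ± 1.49 = (110.11, 113.09)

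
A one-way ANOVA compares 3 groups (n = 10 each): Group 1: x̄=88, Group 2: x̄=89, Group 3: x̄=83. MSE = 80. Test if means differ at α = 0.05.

Grand mean = 86.67. SS_between = 206.67, MS_between = 103.33. F = 1.292, F_crit ≈ 3.354. Fail to reject H₀.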